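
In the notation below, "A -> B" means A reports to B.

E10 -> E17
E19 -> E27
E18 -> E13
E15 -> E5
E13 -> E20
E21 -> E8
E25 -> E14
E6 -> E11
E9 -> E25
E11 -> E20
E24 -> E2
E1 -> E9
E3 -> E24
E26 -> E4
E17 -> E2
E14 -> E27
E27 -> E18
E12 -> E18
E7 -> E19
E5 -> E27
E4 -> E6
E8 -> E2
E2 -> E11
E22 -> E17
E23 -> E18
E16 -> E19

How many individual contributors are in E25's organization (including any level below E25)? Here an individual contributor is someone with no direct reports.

The only person in E25's organization with no one reporting to them is E1. That is 1.

1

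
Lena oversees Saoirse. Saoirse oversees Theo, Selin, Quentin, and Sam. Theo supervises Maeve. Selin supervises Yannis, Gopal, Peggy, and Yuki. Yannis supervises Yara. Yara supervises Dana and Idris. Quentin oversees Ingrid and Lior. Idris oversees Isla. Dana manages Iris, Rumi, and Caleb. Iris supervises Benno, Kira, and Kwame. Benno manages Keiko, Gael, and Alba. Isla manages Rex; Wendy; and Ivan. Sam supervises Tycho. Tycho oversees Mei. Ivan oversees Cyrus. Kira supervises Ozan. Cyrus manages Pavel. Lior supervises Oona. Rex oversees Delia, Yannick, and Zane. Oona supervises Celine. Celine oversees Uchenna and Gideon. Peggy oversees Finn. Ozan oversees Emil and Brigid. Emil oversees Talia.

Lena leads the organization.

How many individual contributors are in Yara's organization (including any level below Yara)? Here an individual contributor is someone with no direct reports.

The people in Yara's organization with no one reporting to them are Caleb, Rumi, Kwame, Brigid, Talia, Alba, Gael, Keiko, Yannick, Delia, Zane, Wendy, Pavel. That is 13.

13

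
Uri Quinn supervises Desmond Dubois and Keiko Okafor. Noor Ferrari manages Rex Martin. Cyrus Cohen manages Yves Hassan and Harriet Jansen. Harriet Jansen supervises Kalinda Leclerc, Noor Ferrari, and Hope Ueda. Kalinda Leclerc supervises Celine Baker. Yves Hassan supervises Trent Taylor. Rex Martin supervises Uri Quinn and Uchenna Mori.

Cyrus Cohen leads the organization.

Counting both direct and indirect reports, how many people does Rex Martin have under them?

Rex Martin directly manages Uchenna Mori, Uri Quinn. Uchenna Mori has no reports. Under Uri Quinn: Keiko Okafor, Desmond Dubois (2). So Rex Martin's organization is 2 direct reports plus everyone under them: 1 + 3 = 4.

4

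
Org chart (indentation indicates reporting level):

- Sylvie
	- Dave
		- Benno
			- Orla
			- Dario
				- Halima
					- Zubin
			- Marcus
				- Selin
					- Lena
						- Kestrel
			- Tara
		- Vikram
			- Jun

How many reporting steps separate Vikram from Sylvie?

Chain from Vikram up to Sylvie: Vikram → Dave → Sylvie. That is 2 steps up, so Vikram is 2 levels below Sylvie.

2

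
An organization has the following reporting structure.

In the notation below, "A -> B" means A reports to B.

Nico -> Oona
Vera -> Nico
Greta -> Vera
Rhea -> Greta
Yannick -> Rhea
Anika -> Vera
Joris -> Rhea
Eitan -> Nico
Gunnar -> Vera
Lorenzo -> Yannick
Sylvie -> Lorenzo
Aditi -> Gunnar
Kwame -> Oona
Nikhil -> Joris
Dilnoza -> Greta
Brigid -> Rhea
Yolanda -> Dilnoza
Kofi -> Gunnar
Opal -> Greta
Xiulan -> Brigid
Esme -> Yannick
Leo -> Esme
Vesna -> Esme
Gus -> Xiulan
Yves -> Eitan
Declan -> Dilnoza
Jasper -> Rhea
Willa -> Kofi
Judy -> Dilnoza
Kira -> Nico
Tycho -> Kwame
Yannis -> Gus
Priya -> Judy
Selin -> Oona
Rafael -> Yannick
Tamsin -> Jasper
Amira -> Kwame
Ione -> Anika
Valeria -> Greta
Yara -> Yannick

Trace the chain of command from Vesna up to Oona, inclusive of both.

Vesna -> Esme -> Yannick -> Rhea -> Greta -> Vera -> Nico -> Oona

Vesna reports to Esme. Esme reports to Yannick. Yannick reports to Rhea. Rhea reports to Greta. Greta reports to Vera. Vera reports to Nico. Nico reports to Oona. Oona is at the top.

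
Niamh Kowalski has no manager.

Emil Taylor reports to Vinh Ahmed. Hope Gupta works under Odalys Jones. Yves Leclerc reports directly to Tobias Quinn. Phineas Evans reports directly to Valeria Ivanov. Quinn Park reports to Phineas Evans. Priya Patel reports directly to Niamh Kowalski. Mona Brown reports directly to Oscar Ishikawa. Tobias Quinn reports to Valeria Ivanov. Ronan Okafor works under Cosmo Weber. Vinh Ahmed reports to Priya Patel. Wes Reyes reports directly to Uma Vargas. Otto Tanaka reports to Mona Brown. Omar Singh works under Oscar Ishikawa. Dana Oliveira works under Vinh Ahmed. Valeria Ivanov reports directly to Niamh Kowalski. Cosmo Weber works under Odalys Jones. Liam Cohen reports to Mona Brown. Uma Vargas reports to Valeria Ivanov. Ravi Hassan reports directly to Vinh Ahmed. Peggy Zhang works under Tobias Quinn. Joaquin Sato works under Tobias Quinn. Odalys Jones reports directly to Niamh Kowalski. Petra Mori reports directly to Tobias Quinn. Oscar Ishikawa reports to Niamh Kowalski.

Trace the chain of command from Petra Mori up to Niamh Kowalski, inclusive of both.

Petra Mori reports to Tobias Quinn. Tobias Quinn reports to Valeria Ivanov. Valeria Ivanov reports to Niamh Kowalski. Niamh Kowalski is at the top.

Petra Mori -> Tobias Quinn -> Valeria Ivanov -> Niamh Kowalski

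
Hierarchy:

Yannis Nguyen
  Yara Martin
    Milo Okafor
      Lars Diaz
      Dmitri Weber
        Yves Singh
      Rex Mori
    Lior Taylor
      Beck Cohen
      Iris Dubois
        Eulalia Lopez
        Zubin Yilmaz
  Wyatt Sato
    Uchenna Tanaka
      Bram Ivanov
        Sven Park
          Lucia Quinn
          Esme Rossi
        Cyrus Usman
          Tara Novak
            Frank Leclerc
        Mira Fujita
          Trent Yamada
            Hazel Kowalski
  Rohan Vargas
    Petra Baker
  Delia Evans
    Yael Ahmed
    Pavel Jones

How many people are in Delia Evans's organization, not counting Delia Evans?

2

Delia Evans directly manages Yael Ahmed, Pavel Jones. Yael Ahmed has no reports. Pavel Jones has no reports. So Delia Evans's organization is 2 direct reports plus everyone under them: 1 + 1 = 2.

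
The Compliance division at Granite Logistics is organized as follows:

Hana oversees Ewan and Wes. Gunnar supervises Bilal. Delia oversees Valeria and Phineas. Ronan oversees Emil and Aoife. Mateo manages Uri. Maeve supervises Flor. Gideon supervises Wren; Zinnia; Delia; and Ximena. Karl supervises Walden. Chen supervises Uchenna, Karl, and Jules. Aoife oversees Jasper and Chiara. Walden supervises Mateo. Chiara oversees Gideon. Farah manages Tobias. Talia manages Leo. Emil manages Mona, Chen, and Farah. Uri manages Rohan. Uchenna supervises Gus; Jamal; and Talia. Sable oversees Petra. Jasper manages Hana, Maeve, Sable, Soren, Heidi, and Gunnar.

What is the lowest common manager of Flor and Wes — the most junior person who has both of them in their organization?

Jasper

Flor's chain of managers is Maeve, Jasper, Aoife, Ronan. Wes's chain of managers is Hana, Jasper, Aoife, Ronan. The first manager that appears in both chains is Jasper.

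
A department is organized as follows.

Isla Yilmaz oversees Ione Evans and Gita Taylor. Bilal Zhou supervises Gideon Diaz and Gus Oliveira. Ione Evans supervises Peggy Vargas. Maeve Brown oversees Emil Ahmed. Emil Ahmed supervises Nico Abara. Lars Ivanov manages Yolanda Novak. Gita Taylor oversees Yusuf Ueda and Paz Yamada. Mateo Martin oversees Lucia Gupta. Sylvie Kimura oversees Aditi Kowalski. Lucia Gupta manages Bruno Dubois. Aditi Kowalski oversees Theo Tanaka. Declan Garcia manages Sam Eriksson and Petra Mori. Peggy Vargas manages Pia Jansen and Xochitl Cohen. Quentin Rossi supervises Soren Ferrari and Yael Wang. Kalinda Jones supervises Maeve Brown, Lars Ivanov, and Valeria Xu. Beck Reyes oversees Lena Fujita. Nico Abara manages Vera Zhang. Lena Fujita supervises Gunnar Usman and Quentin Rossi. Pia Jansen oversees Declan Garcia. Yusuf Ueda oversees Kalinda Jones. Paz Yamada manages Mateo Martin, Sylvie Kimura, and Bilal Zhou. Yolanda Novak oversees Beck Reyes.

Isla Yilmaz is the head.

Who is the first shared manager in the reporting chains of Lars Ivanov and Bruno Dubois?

Gita Taylor

Lars Ivanov's chain of managers is Kalinda Jones, Yusuf Ueda, Gita Taylor, Isla Yilmaz. Bruno Dubois's chain of managers is Lucia Gupta, Mateo Martin, Paz Yamada, Gita Taylor, Isla Yilmaz. The first manager that appears in both chains is Gita Taylor.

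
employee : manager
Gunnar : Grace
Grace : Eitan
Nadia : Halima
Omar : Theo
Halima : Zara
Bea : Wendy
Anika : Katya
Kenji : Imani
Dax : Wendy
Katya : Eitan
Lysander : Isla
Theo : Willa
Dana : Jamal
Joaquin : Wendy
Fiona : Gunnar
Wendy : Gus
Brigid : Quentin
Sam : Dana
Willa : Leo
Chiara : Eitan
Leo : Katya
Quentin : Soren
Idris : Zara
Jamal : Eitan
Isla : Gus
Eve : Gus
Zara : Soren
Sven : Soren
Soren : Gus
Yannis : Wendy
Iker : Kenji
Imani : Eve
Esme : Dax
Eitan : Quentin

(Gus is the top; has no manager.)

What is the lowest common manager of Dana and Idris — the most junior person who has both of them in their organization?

Soren

Dana's chain of managers is Jamal, Eitan, Quentin, Soren, Gus. Idris's chain of managers is Zara, Soren, Gus. The first manager that appears in both chains is Soren.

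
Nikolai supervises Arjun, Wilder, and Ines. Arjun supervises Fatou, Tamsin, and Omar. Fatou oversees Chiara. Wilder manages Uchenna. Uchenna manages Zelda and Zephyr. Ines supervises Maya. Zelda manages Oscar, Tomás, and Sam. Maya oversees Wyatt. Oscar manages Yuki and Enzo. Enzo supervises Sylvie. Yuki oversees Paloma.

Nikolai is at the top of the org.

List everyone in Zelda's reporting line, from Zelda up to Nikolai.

Zelda -> Uchenna -> Wilder -> Nikolai

Zelda reports to Uchenna. Uchenna reports to Wilder. Wilder reports to Nikolai. Nikolai is at the top.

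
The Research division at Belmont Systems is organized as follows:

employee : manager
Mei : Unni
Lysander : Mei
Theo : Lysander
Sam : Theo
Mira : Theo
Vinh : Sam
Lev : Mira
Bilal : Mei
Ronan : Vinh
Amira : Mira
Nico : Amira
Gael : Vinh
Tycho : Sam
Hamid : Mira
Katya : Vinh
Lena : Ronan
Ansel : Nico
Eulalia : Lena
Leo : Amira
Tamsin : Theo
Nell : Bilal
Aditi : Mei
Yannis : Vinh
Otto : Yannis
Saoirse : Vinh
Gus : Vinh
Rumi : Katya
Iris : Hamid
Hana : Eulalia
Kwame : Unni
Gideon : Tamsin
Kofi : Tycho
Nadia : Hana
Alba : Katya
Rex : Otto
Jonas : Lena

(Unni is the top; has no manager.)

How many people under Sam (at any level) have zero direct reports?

9

The people in Sam's organization with no one reporting to them are Kofi, Gus, Saoirse, Rex, Alba, Rumi, Gael, Jonas, Nadia. That is 9.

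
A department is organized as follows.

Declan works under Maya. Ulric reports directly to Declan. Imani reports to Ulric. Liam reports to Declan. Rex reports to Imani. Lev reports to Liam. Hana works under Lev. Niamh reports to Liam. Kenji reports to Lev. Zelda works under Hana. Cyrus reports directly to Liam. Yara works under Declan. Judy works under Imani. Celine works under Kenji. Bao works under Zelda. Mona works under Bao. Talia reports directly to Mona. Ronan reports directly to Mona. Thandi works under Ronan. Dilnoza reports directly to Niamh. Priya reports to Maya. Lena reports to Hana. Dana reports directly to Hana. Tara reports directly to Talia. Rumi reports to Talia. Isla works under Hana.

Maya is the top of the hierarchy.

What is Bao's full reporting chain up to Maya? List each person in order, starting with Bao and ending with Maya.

Bao reports to Zelda. Zelda reports to Hana. Hana reports to Lev. Lev reports to Liam. Liam reports to Declan. Declan reports to Maya. Maya is at the top.

Bao -> Zelda -> Hana -> Lev -> Liam -> Declan -> Maya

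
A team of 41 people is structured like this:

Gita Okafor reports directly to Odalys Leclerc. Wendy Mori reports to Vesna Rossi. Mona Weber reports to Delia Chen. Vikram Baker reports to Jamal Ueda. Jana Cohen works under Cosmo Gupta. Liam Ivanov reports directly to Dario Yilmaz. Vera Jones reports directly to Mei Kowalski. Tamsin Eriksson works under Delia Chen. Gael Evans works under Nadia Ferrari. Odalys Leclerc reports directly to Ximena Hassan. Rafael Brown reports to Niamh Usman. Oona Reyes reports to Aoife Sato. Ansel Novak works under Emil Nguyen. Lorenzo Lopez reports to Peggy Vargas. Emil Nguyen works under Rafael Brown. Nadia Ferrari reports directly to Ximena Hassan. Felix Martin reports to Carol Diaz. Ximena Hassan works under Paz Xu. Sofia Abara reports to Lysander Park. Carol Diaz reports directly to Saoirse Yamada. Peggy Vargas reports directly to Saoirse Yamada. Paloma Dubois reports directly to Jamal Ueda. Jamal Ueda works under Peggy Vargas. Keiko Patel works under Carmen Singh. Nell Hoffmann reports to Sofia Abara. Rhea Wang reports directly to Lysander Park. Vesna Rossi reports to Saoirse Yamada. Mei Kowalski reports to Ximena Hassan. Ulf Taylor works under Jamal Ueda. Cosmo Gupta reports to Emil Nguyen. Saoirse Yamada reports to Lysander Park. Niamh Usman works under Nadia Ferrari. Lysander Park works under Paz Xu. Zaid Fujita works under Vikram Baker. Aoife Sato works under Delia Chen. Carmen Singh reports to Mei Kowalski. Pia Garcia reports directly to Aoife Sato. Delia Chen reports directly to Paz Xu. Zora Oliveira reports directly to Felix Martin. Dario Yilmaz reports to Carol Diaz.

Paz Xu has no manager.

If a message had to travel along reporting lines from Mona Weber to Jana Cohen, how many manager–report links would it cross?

9

Mona Weber is 2 levels below Paz Xu, and Jana Cohen is 7 levels below Paz Xu (their lowest common manager). The shortest path runs up from Mona Weber to Paz Xu and back down to Jana Cohen: 2 + 7 = 9 links.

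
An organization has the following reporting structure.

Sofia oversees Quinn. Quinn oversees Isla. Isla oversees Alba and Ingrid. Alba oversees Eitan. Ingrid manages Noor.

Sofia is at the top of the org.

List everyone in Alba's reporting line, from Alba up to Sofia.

Alba reports to Isla. Isla reports to Quinn. Quinn reports to Sofia. Sofia is at the top.

Alba -> Isla -> Quinn -> Sofia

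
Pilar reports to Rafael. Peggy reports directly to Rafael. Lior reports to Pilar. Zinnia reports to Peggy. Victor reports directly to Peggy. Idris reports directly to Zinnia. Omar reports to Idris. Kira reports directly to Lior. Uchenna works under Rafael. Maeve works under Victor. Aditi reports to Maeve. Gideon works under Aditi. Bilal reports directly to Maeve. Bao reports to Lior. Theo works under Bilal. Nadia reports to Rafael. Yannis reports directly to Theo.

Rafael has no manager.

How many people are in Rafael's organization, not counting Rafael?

Rafael directly manages Pilar, Peggy, Uchenna, Nadia. Under Pilar: Lior, Bao, Kira (3). Under Peggy: Victor, Maeve, Bilal, Theo, Yannis, Aditi, Gideon, Zinnia, Idris, Omar (10). Uchenna has no reports. Nadia has no reports. So Rafael's organization is 4 direct reports plus everyone under them: 4 + 11 + 1 + 1 = 17.

17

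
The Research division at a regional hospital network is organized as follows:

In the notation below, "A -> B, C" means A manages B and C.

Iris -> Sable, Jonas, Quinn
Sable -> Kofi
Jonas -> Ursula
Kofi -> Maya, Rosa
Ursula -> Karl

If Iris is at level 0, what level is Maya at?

3

Chain from Maya up to Iris: Maya → Kofi → Sable → Iris. That is 3 steps up, so Maya is 3 levels below Iris.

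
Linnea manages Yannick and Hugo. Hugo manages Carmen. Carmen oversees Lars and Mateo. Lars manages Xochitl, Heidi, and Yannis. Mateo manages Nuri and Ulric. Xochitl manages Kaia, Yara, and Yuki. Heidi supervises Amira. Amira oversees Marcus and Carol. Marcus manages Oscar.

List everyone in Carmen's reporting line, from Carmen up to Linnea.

Carmen reports to Hugo. Hugo reports to Linnea. Linnea is at the top.

Carmen -> Hugo -> Linnea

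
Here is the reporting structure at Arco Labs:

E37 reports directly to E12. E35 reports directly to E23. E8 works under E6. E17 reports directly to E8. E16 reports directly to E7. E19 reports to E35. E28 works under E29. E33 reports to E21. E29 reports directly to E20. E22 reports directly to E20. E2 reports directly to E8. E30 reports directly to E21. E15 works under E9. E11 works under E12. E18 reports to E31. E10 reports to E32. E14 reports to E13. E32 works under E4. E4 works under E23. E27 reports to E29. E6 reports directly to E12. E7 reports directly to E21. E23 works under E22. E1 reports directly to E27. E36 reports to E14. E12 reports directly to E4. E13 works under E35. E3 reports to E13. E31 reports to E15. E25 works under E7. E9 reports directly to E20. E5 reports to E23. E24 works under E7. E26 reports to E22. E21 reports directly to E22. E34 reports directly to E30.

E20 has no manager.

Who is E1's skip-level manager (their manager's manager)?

E29

E1 reports to E27, and E27 reports to E29. So E1's skip-level manager is E29.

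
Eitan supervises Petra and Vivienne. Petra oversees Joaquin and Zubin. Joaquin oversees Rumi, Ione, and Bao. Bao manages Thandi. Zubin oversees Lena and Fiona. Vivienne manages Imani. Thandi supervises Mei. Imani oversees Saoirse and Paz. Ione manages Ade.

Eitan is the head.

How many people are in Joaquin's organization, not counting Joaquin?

6

Joaquin directly manages Rumi, Bao, Ione. Rumi has no reports. Under Bao: Thandi, Mei (2). Under Ione: Ade (1). So Joaquin's organization is 3 direct reports plus everyone under them: 1 + 3 + 2 = 6.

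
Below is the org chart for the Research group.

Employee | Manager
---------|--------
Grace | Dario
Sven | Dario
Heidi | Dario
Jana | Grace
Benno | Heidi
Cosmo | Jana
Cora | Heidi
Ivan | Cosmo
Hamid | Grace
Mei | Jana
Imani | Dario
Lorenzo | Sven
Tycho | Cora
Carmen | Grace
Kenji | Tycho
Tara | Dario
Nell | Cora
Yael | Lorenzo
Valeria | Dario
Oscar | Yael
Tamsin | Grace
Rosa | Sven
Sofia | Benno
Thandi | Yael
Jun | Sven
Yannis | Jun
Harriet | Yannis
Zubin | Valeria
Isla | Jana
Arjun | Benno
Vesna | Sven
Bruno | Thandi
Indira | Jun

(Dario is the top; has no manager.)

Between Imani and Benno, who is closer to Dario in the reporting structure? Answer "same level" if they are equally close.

Imani is 1 level below Dario; Benno is 2. Imani is higher.

Imani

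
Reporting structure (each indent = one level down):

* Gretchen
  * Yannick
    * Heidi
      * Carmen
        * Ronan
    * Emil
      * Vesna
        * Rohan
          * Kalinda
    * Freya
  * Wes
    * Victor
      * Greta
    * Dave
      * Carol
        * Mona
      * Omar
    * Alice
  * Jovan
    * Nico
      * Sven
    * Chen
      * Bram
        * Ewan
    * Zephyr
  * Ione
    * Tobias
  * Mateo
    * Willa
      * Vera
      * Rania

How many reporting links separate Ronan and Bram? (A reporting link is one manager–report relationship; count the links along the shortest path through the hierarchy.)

Ronan is 4 levels below Gretchen, and Bram is 3 levels below Gretchen (their lowest common manager). The shortest path runs up from Ronan to Gretchen and back down to Bram: 4 + 3 = 7 links.

7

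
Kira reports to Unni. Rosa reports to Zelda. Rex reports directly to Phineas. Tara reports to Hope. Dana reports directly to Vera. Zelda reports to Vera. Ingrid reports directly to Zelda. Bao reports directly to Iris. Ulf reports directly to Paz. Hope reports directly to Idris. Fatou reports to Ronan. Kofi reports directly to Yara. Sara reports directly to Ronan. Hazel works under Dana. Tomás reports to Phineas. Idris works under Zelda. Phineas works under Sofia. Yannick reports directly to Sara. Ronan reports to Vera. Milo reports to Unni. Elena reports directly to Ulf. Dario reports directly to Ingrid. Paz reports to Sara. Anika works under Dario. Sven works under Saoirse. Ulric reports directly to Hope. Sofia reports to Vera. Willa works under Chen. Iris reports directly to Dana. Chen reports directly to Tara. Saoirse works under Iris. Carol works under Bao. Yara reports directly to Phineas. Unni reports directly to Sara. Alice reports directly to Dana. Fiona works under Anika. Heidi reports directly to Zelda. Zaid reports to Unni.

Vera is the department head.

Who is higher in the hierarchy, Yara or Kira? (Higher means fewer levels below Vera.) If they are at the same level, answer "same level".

Yara is 3 levels below Vera; Kira is 4. Yara is higher.

Yara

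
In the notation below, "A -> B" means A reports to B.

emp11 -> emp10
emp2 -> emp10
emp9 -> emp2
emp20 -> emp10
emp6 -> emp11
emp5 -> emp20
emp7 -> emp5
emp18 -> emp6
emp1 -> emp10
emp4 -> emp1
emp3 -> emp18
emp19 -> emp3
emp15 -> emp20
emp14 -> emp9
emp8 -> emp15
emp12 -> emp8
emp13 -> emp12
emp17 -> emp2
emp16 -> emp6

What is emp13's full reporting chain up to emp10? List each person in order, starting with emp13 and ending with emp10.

emp13 -> emp12 -> emp8 -> emp15 -> emp20 -> emp10

emp13 reports to emp12. emp12 reports to emp8. emp8 reports to emp15. emp15 reports to emp20. emp20 reports to emp10. emp10 is at the top.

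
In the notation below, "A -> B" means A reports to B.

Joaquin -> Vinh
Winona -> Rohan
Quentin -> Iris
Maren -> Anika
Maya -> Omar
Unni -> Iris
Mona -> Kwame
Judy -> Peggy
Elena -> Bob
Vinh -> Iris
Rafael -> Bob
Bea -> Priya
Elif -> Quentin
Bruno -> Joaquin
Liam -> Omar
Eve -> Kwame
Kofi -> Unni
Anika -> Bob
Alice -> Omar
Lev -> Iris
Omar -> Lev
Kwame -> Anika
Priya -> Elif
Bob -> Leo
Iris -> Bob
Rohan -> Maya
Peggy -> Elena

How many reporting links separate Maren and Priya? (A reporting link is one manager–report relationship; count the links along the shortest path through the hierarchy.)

6

Maren is 2 levels below Bob, and Priya is 4 levels below Bob (their lowest common manager). The shortest path runs up from Maren to Bob and back down to Priya: 2 + 4 = 6 links.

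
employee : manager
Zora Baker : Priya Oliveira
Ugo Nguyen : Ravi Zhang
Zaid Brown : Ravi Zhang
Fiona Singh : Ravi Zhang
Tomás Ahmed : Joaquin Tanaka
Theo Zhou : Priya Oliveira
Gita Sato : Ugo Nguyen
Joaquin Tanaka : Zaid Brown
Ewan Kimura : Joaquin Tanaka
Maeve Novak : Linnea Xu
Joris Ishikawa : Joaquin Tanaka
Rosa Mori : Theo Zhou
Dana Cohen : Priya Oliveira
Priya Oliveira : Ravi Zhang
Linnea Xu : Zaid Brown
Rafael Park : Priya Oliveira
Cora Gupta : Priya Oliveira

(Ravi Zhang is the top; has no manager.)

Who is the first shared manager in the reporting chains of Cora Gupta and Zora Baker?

Priya Oliveira

Cora Gupta's chain of managers is Priya Oliveira, Ravi Zhang. Zora Baker's chain of managers is Priya Oliveira, Ravi Zhang. The first manager that appears in both chains is Priya Oliveira.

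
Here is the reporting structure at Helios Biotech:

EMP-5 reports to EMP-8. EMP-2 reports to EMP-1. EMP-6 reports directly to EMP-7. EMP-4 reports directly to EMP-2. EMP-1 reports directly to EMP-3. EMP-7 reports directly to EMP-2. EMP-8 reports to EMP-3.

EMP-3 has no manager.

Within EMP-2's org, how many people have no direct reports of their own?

The people in EMP-2's organization with no one reporting to them are EMP-4, EMP-6. That is 2.

2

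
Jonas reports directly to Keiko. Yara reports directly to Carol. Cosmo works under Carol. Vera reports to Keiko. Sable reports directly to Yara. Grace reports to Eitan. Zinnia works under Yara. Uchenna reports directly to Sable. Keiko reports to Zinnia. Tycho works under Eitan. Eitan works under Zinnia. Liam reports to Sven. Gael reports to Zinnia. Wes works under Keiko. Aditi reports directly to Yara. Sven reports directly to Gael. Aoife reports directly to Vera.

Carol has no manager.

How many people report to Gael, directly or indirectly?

Gael directly manages Sven. Under Sven: Liam (1). That's 2 in total.

2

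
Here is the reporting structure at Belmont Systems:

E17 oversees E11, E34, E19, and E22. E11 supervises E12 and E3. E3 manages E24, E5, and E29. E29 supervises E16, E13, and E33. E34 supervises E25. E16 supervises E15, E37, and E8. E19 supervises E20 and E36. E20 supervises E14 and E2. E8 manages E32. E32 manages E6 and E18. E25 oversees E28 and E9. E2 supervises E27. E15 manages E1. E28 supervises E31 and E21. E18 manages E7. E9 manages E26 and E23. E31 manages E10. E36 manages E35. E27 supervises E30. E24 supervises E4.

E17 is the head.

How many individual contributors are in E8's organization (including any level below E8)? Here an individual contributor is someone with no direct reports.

The people in E8's organization with no one reporting to them are E7, E6. That is 2.

2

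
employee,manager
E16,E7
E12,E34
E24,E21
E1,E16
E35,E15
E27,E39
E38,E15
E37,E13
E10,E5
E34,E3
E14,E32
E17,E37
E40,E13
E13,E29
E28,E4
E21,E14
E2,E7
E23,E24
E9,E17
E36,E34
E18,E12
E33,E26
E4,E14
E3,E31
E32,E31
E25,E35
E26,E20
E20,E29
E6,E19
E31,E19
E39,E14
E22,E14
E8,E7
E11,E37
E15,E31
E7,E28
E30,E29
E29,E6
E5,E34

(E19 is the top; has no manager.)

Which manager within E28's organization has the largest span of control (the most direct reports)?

E7

Direct-report counts within E28's organization: E28 has 1; E7 has 3; E16 has 1. The largest is 3, held by E7.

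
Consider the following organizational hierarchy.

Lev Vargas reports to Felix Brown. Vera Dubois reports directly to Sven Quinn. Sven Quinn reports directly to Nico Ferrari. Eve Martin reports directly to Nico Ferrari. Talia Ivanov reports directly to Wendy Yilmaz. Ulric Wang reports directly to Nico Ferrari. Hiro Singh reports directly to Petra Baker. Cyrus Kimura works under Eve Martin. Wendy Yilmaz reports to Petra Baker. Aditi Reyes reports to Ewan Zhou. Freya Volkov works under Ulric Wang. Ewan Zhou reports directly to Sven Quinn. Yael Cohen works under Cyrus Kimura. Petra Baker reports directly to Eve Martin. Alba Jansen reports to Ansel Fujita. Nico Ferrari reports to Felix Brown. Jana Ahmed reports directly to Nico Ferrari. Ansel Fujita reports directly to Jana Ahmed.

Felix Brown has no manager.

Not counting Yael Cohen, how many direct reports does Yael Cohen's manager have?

Yael Cohen reports to Cyrus Kimura, and Cyrus Kimura has no other direct reports. Yael Cohen has 0 peers.

0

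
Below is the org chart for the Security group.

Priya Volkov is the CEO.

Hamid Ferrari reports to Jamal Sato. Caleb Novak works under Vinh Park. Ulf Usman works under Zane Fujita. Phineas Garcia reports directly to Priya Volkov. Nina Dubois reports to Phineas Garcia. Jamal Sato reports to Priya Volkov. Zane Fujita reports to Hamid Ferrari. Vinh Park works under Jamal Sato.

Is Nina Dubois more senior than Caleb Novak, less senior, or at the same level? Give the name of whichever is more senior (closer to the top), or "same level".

Nina Dubois is 2 levels below Priya Volkov; Caleb Novak is 3. Nina Dubois is higher.

Nina Dubois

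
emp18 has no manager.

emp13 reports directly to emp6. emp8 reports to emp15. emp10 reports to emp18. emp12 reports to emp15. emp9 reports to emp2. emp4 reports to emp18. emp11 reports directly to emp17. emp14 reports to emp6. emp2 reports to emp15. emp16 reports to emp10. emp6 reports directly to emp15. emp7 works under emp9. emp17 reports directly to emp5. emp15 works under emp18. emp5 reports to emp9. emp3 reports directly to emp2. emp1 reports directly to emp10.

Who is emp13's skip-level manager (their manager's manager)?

emp13 reports to emp6, and emp6 reports to emp15. So emp13's skip-level manager is emp15.

emp15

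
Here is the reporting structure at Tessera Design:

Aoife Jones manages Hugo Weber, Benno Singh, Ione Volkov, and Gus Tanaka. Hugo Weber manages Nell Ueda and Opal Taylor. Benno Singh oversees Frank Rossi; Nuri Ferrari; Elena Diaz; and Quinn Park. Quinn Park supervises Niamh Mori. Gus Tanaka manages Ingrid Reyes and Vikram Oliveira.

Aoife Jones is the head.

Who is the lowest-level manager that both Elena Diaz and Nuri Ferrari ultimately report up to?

Benno Singh

Elena Diaz's chain of managers is Benno Singh, Aoife Jones. Nuri Ferrari's chain of managers is Benno Singh, Aoife Jones. The first manager that appears in both chains is Benno Singh.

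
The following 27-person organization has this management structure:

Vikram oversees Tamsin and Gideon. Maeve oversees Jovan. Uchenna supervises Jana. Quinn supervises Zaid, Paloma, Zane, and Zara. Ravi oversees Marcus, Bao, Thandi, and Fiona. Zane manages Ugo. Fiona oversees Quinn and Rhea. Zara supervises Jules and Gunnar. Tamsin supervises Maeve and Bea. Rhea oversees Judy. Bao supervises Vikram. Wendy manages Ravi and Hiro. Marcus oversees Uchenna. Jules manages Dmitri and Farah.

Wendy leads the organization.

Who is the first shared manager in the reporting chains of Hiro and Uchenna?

Hiro's chain of managers is Wendy. Uchenna's chain of managers is Marcus, Ravi, Wendy. The first manager that appears in both chains is Wendy.

Wendy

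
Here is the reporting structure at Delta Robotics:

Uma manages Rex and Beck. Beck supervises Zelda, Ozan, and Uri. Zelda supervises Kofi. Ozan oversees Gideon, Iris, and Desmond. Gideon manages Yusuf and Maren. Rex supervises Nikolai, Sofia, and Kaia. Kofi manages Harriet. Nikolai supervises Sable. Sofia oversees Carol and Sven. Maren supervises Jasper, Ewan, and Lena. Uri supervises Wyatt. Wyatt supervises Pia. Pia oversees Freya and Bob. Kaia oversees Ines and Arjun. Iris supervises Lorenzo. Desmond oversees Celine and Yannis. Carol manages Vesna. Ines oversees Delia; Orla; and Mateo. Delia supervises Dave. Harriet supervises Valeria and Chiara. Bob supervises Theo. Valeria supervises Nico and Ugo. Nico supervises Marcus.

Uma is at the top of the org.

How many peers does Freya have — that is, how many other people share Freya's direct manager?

Freya reports to Pia. Pia's other direct reports are Bob — 1 peer.

1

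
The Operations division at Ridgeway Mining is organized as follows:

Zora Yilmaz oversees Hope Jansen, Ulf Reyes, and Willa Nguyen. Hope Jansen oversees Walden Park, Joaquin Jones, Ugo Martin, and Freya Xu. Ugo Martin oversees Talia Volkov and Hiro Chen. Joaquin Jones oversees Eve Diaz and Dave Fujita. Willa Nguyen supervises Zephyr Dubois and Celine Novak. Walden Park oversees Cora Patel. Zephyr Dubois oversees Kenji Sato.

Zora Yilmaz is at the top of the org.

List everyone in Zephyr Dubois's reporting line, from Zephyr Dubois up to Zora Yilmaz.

Zephyr Dubois -> Willa Nguyen -> Zora Yilmaz

Zephyr Dubois reports to Willa Nguyen. Willa Nguyen reports to Zora Yilmaz. Zora Yilmaz is at the top.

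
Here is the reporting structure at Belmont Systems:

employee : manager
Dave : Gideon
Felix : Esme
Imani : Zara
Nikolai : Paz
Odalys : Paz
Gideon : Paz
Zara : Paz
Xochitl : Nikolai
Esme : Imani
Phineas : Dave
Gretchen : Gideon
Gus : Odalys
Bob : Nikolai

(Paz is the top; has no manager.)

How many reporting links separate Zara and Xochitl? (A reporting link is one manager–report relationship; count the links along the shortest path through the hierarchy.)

3

Zara is 1 level below Paz, and Xochitl is 2 levels below Paz (their lowest common manager). The shortest path runs up from Zara to Paz and back down to Xochitl: 1 + 2 = 3 links.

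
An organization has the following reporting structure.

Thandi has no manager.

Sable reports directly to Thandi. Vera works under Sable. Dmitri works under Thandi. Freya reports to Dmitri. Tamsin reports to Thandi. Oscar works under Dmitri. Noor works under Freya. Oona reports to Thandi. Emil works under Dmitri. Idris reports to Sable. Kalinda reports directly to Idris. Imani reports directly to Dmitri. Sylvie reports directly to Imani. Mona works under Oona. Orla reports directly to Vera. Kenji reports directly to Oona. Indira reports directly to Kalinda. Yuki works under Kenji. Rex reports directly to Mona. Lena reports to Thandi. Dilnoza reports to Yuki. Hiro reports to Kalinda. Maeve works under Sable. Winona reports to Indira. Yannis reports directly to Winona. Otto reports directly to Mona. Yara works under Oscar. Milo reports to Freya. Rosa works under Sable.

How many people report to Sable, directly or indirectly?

Sable directly manages Vera, Idris, Maeve, Rosa. Under Vera: Orla (1). Under Idris: Kalinda, Hiro, Indira, Winona, Yannis (5). Maeve has no reports. Rosa has no reports. So Sable's organization is 4 direct reports plus everyone under them: 2 + 6 + 1 + 1 = 10.

10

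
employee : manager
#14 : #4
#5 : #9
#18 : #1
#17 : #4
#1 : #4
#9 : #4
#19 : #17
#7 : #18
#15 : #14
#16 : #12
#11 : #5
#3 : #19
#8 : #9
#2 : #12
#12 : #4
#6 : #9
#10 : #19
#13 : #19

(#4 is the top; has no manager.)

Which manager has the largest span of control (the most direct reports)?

#4

Direct-report counts: #4 has 5; #14 has 1; #1 has 1; #18 has 1; #17 has 1; #19 has 3; #9 has 3; #5 has 1; #12 has 2. The largest is 5, held by #4.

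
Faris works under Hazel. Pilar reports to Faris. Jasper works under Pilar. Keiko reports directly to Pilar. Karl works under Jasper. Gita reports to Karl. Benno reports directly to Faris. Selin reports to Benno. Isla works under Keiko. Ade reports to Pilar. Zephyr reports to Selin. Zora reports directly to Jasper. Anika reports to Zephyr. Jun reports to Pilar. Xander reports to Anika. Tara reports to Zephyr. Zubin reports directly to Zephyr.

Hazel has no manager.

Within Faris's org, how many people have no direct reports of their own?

8

The people in Faris's organization with no one reporting to them are Zubin, Tara, Xander, Jun, Ade, Isla, Zora, Gita. That is 8.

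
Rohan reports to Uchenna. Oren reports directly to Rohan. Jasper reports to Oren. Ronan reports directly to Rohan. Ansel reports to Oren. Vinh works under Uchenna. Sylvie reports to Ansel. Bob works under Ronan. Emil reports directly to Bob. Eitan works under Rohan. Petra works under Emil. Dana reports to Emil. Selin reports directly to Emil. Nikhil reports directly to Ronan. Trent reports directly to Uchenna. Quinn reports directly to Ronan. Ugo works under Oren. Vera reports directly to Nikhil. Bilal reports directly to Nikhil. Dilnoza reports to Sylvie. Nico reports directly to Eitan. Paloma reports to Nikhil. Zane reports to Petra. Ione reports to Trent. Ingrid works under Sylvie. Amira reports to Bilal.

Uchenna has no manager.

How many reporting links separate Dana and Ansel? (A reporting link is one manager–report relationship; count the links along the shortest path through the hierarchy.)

6

Dana is 4 levels below Rohan, and Ansel is 2 levels below Rohan (their lowest common manager). The shortest path runs up from Dana to Rohan and back down to Ansel: 4 + 2 = 6 links.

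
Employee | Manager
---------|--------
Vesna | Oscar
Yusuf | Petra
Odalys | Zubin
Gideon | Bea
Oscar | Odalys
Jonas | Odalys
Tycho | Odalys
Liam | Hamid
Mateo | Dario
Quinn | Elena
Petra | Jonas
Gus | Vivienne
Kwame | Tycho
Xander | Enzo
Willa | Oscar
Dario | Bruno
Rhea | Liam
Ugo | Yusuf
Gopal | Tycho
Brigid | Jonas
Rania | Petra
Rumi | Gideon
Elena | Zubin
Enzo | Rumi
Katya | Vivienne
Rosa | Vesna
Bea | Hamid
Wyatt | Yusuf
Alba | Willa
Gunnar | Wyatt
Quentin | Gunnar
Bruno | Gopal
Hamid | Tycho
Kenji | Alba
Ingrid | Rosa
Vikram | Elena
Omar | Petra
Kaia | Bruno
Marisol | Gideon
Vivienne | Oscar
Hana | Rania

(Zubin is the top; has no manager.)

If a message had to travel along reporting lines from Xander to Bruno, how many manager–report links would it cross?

8

Xander is 6 levels below Tycho, and Bruno is 2 levels below Tycho (their lowest common manager). The shortest path runs up from Xander to Tycho and back down to Bruno: 6 + 2 = 8 links.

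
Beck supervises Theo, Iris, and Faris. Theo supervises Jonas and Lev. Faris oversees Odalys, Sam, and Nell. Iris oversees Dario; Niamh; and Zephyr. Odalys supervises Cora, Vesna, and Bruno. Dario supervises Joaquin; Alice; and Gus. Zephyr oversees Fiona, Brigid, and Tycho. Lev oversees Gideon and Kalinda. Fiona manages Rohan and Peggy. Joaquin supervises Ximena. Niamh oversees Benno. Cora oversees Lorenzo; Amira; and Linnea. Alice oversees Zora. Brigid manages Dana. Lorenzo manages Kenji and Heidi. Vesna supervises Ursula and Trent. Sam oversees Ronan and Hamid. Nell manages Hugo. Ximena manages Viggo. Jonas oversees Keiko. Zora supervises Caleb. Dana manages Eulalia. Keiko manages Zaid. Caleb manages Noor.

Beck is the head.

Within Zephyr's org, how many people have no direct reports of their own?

The people in Zephyr's organization with no one reporting to them are Tycho, Eulalia, Peggy, Rohan. That is 4.

4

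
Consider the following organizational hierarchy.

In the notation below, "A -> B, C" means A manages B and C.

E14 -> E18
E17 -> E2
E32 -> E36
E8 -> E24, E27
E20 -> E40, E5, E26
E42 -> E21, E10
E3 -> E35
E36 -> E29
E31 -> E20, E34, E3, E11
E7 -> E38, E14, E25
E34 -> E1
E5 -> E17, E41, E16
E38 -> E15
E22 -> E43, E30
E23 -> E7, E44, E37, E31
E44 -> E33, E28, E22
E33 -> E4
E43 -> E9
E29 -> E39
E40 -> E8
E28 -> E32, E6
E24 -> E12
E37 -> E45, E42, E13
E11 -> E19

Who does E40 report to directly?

E40 reports directly to E20.

E20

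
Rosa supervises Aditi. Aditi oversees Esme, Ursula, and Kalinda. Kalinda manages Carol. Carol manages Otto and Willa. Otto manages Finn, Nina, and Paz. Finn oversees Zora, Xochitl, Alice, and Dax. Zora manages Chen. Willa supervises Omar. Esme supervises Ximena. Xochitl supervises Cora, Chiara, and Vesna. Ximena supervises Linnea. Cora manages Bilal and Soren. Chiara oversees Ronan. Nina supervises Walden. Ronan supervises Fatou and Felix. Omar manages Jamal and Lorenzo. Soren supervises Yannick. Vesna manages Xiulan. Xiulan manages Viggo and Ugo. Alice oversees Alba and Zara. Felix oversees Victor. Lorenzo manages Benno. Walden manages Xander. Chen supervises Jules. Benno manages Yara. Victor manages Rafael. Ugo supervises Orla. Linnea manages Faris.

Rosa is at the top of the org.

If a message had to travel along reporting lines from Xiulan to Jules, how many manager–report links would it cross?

6

Xiulan is 3 levels below Finn, and Jules is 3 levels below Finn (their lowest common manager). The shortest path runs up from Xiulan to Finn and back down to Jules: 3 + 3 = 6 links.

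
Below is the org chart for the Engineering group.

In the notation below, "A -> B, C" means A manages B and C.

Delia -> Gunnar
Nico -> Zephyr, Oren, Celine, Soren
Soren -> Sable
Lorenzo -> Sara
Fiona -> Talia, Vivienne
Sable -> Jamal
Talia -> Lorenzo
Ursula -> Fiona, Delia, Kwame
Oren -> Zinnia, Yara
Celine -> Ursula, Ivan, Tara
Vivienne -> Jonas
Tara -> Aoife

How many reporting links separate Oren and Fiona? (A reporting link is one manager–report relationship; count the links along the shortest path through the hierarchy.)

4

Oren is 1 level below Nico, and Fiona is 3 levels below Nico (their lowest common manager). The shortest path runs up from Oren to Nico and back down to Fiona: 1 + 3 = 4 links.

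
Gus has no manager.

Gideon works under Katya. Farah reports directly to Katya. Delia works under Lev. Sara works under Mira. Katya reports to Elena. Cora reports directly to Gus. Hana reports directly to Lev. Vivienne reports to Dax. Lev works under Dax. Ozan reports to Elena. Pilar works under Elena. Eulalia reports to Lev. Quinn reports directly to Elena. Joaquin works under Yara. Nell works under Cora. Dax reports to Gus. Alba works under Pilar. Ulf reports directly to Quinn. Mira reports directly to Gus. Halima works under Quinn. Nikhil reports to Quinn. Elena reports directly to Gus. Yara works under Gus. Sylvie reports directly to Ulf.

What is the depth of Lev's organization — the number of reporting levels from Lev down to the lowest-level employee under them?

The longest chain under Lev runs Lev → Eulalia, which is 1 level below Lev.

1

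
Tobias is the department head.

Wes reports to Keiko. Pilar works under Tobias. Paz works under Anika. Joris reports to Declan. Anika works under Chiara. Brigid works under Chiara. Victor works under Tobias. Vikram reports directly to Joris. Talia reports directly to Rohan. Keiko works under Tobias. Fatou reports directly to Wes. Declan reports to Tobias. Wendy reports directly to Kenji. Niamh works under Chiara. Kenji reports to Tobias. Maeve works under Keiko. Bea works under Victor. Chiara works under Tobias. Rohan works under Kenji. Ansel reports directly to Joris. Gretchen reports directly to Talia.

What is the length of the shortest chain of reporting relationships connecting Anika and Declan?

Anika is 2 levels below Tobias, and Declan is 1 level below Tobias (their lowest common manager). The shortest path runs up from Anika to Tobias and back down to Declan: 2 + 1 = 3 links.

3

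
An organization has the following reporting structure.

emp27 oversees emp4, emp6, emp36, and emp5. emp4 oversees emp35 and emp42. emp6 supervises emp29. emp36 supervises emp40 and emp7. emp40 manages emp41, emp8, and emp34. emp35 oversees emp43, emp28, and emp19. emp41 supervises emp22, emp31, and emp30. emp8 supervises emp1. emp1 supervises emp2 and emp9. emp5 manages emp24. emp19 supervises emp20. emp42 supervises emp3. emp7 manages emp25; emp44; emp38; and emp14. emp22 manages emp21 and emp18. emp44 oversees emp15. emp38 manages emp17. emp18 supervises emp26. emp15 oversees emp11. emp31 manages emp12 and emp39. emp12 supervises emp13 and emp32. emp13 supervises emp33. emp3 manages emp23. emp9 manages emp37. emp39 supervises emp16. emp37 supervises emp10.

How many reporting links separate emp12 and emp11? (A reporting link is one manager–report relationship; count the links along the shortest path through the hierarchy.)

8

emp12 is 4 levels below emp36, and emp11 is 4 levels below emp36 (their lowest common manager). The shortest path runs up from emp12 to emp36 and back down to emp11: 4 + 4 = 8 links.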